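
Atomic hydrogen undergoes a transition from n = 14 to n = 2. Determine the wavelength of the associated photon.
372.100 nm

First, find the transition energy using E_n = -13.6057 / n² eV:
E_14 = -13.6057 / 14² = -0.0694168 eV
E_2 = -13.6057 / 2² = -3.4014250 eV

Photon energy: |ΔE| = |E_2 - E_14| = 3.3320082 eV

Convert to wavelength using E = hc/λ with hc = 1239.84 eV·nm:
λ = hc/E = 1239.84 eV·nm / 3.3320082 eV
λ = 372.100 nm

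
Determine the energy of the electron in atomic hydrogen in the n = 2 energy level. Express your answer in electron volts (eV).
-3.40143 eV

The energy levels of a hydrogen-like atom are given by:
E_n = -13.6057 eV / n²

For n = 2:
E_2 = -13.6057 eV / 2²
E_2 = -13.6057 eV / 4
E_2 = -3.40143 eV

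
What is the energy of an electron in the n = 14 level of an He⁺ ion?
-0.27767 eV

For hydrogen-like ions, the energy levels scale with Z²:
E_n = -13.6057 Z² / n² eV

For He⁺ (Z = 2) at n = 14:
E_14 = -13.6057 × 2² / 14²
E_14 = -13.6057 × 4 / 196
E_14 = -54.4228 / 196
E_14 = -0.27767 eV

The energy is 4 times more negative than hydrogen at the same n due to the stronger nuclear charge.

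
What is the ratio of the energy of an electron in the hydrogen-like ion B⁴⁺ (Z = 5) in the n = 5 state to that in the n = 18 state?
12.9600

Using E_n = -13.6057 Z² / n² eV with Z = 5:

E_5 = -13.6057 × 5² / 5² = -340.1425 / 25 = -13.6057000000 eV
E_18 = -13.6057 × 5² / 18² = -340.1425 / 324 = -1.0498225309 eV

The ratio is:
E_5/E_18 = (-13.6057000000) / (-1.0498225309)
E_5/E_18 = (-340.1425/25) / (-340.1425/324)
E_5/E_18 = 324/25
E_5/E_18 = 12.9600
(Note: the Z² factors cancel in the ratio.)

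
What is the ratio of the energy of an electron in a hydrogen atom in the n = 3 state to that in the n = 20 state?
44.444444

Using E_n = -13.6057 Z² / n² eV with Z = 1:

E_3 = -13.6057 / 3² = -13.6057 / 9 = -1.511744444444 eV
E_20 = -13.6057 / 20² = -13.6057 / 400 = -0.034014250000 eV

The ratio is:
E_3/E_20 = (-1.511744444444) / (-0.034014250000)
E_3/E_20 = (-13.6057/9) / (-13.6057/400)
E_3/E_20 = 400/9
E_3/E_20 = 44.444444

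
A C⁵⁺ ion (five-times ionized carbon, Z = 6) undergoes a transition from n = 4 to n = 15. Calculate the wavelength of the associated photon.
43.601202 nm

First, find the transition energy using E_n = -13.6057 Z² / n² eV:
E_4 = -13.6057 × 6² / 4² = -30.61282500 eV
E_15 = -13.6057 × 6² / 15² = -2.17691200 eV

Photon energy: |ΔE| = |E_15 - E_4| = 28.43591300 eV

Convert to wavelength using E = hc/λ with hc = 1239.84 eV·nm:
λ = hc/E = 1239.84 eV·nm / 28.43591300 eV
λ = 43.601202 nm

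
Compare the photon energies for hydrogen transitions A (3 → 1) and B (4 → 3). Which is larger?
3 → 1

Calculate the energy for each transition:

Transition 3 → 1:
ΔE₁ = |E_1 - E_3| = |-13.6057/1² - (-13.6057/3²)|
ΔE₁ = |-13.60570000 - (-1.51174444)| = 12.09396 eV

Transition 4 → 3:
ΔE₂ = |E_3 - E_4| = |-13.6057/3² - (-13.6057/4²)|
ΔE₂ = |-1.51174444 - (-0.85035625)| = 0.66139 eV

Since 12.09396 eV > 0.66139 eV, the transition 3 → 1 emits the more energetic photon.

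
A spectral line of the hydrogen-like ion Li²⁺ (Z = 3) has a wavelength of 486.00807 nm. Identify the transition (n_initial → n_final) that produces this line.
n = 12 → n = 6

First, find the photon energy from the wavelength (hc = 1239.84 eV·nm):
E = hc/λ = 1239.84 eV·nm / 486.00807 nm = 2.5510688 eV

The energy levels of Li²⁺ satisfy E_n = -13.6057 × 3² / n² eV, so an emission n_i → n_f releases
ΔE = 13.6057 × 3² × (1/n_f² − 1/n_i²) eV.

Setting ΔE equal to the photon energy:
1/n_f² − 1/n_i² = 2.5510688 / (13.6057 × 3²) = 0.020833334

Since 1/n_i² must be positive, we need 1/n_f² > 0.020833334, i.e. n_f ≤ 6. For each allowed n_f, solve n_i = (1/n_f² − 0.020833334)^(−1/2) and check whether it is a whole number:
  n_f = 1: 1/n_i² = 1.000000000 − 0.020833334 = 0.979166666 → n_i = 1.011  (not an integer) ✗
  n_f = 2: 1/n_i² = 0.250000000 − 0.020833334 = 0.229166666 → n_i = 2.089  (not an integer) ✗
  n_f = 3: 1/n_i² = 0.111111111 − 0.020833334 = 0.090277777 → n_i = 3.328  (not an integer) ✗
  n_f = 4: 1/n_i² = 0.062500000 − 0.020833334 = 0.041666666 → n_i = 4.899  (not an integer) ✗
  n_f = 5: 1/n_i² = 0.040000000 − 0.020833334 = 0.019166666 → n_i = 7.223  (not an integer) ✗
  n_f = 6: 1/n_i² = 0.027777778 − 0.020833334 = 0.006944444 → n_i = 12.000  → integer, n_i = 12 ✓

Only n_f = 6 gives an integer upper level, n_i = 12.

The transition is from n = 12 to n = 6 (emission).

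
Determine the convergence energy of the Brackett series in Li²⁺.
7.6532 eV

The series limit corresponds to the transition from n = ∞ to n = 4.
This is the highest energy (shortest wavelength) transition in the Brackett series.

E_∞ = 0 eV
E_4 = -13.6057 × 3² / 4² = -7.6532 eV

Energy at series limit:
ΔE = E_∞ - E_4 = 0 - (-7.6532) = 7.6532 eV

This energy equals the ionization energy from the n = 4 state of Li²⁺.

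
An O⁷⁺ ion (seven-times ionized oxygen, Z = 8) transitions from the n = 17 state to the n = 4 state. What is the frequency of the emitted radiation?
1.24308e+16 Hz

First, find the transition energy:
E_17 = -13.6057 × 8² / 17² = -3.01302699 eV
E_4 = -13.6057 × 8² / 4² = -54.42280000 eV
|ΔE| = |E_4 - E_17| = 51.40977301 eV

Convert to Joules: E = 51.40977301 eV × (1.602177 × 10⁻¹⁹ J/eV) = 8.2367556e-18 J

Using E = hf:
f = E/h = 8.2367556e-18 J / (6.62607 × 10⁻³⁴ J·s)
f = 1.24308e+16 Hz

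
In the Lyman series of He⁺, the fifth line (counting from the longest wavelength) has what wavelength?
23.43253 nm

The lines of a series are numbered from the longest wavelength (smallest ΔE) outward; the fifth line is the transition from n = n_f + 5 to n_f.
The Lyman series has all transitions ending at n_f = 1.

For He⁺ (Z = 2), the fifth line (ε-line) is the jump from n = 6 to n = 1:
E_6 = -13.6057 × 2² / 6² = -1.5117444 eV
E_1 = -13.6057 × 2² / 1² = -54.4228000 eV
ΔE = E_6 - E_1 = 52.9110556 eV

λ = hc/E = 1239.84 eV·nm / 52.9110556 eV
λ = 23.43253 nm

This is the ε-line of the Lyman series in He⁺.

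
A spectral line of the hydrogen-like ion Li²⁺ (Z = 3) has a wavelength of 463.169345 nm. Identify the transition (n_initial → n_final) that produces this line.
n = 13 → n = 6

First, find the photon energy from the wavelength (hc = 1239.84 eV·nm):
E = hc/λ = 1239.84 eV·nm / 463.169345 nm = 2.6768611 eV

The energy levels of Li²⁺ satisfy E_n = -13.6057 × 3² / n² eV, so an emission n_i → n_f releases
ΔE = 13.6057 × 3² × (1/n_f² − 1/n_i²) eV.

Setting ΔE equal to the photon energy:
1/n_f² − 1/n_i² = 2.6768611 / (13.6057 × 3²) = 0.021860618

Since 1/n_i² must be positive, we need 1/n_f² > 0.021860618, i.e. n_f ≤ 6. For each allowed n_f, solve n_i = (1/n_f² − 0.021860618)^(−1/2) and check whether it is a whole number:
  n_f = 1: 1/n_i² = 1.000000000 − 0.021860618 = 0.978139382 → n_i = 1.011  (not an integer) ✗
  n_f = 2: 1/n_i² = 0.250000000 − 0.021860618 = 0.228139382 → n_i = 2.094  (not an integer) ✗
  n_f = 3: 1/n_i² = 0.111111111 − 0.021860618 = 0.089250493 → n_i = 3.347  (not an integer) ✗
  n_f = 4: 1/n_i² = 0.062500000 − 0.021860618 = 0.040639382 → n_i = 4.961  (not an integer) ✗
  n_f = 5: 1/n_i² = 0.040000000 − 0.021860618 = 0.018139382 → n_i = 7.425  (not an integer) ✗
  n_f = 6: 1/n_i² = 0.027777778 − 0.021860618 = 0.005917160 → n_i = 13.000  → integer, n_i = 13 ✓

Only n_f = 6 gives an integer upper level, n_i = 13.

The transition is from n = 13 to n = 6 (emission).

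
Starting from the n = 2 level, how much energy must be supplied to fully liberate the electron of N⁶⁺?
166.6698 eV

The ionization energy is the energy needed to remove the electron completely (n → ∞).

For a hydrogen-like ion with Z = 7, E_n = -13.6057 Z² / n² eV.

At n = 2: E_2 = -13.6057 × 7² / 2² = -166.6698250 eV
At n = ∞: E_∞ = 0 eV

Ionization energy = E_∞ - E_2 = 0 - (-166.6698250) = 166.6698250 eV
Ionization energy ≈ 166.6698 eV

This is also called the binding energy of the electron in state n = 2.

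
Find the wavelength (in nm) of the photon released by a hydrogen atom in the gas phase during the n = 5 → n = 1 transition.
94.92345 nm

First, find the transition energy using E_n = -13.6057 / n² eV:
E_5 = -13.6057 / 5² = -0.5442280 eV
E_1 = -13.6057 / 1² = -13.6057000 eV

Photon energy: |ΔE| = |E_1 - E_5| = 13.0614720 eV

Convert to wavelength using E = hc/λ with hc = 1239.84 eV·nm:
λ = hc/E = 1239.84 eV·nm / 13.0614720 eV
λ = 94.92345 nm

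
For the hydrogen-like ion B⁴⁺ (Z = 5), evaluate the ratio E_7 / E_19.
7.367347

Using E_n = -13.6057 Z² / n² eV with Z = 5:

E_7 = -13.6057 × 5² / 7² = -340.1425 / 49 = -6.941683673469 eV
E_19 = -13.6057 × 5² / 19² = -340.1425 / 361 = -0.942222991690 eV

The ratio is:
E_7/E_19 = (-6.941683673469) / (-0.942222991690)
E_7/E_19 = (-340.1425/49) / (-340.1425/361)
E_7/E_19 = 361/49
E_7/E_19 = 7.367347
(Note: the Z² factors cancel in the ratio.)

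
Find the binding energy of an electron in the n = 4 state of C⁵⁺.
30.61283 eV

The ionization energy is the energy needed to remove the electron completely (n → ∞).

For a hydrogen-like ion with Z = 6, E_n = -13.6057 Z² / n² eV.

At n = 4: E_4 = -13.6057 × 6² / 4² = -30.61282500 eV
At n = ∞: E_∞ = 0 eV

Ionization energy = E_∞ - E_4 = 0 - (-30.61282500) = 30.61282500 eV
Ionization energy ≈ 30.61283 eV

This is also called the binding energy of the electron in state n = 4.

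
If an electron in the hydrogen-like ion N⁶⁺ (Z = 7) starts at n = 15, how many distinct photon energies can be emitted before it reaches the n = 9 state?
21

The electron can occupy levels n = 9, 10, ..., 15 during de-excitation — that is m = 15 - 9 + 1 = 7 distinct levels.

The number of distinct spectral lines equals the number of ways to choose 2 of these m levels (each pair gives one possible emission transition):

Number of lines = m(m-1)/2 = 7×6/2 = 21

These correspond to all possible transitions between the 7 levels:
15 → 14, 15 → 13, 15 → 12, 15 → 11, 15 → 10, 15 → 9, 14 → 13, 14 → 12...

Each transition produces a photon with a unique energy (and thus wavelength). This count does not depend on Z.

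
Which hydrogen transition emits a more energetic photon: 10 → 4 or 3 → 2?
3 → 2

Calculate the energy for each transition:

Transition 10 → 4:
ΔE₁ = |E_4 - E_10| = |-13.6057/4² - (-13.6057/10²)|
ΔE₁ = |-0.85035625 - (-0.13605700)| = 0.71430 eV

Transition 3 → 2:
ΔE₂ = |E_2 - E_3| = |-13.6057/2² - (-13.6057/3²)|
ΔE₂ = |-3.40142500 - (-1.51174444)| = 1.88968 eV

Since 1.88968 eV > 0.71430 eV, the transition 3 → 2 emits the more energetic photon.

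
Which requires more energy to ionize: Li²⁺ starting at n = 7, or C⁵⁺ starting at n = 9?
C⁵⁺ at n = 9 (E = -6.05 eV)

Using E_n = -13.6057 Z² / n² eV:

Li²⁺ (Z = 3) at n = 7:
E = -13.6057 × 3² / 7² = -13.6057 × 9 / 49 = -2.49901 eV

C⁵⁺ (Z = 6) at n = 9:
E = -13.6057 × 6² / 9² = -13.6057 × 36 / 81 = -6.04698 eV

Since -6.04698 eV < -2.49901 eV,
C⁵⁺ at n = 9 is more tightly bound (requires more energy to ionize).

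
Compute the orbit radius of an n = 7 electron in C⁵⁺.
0.43216 nm (or 4.32161 Å)

The Bohr radius formula is:
r_n = n² a₀ / Z

where a₀ = 0.05291772 nm is the Bohr radius.

For C⁵⁺ (Z = 6) at n = 7:
r_7 = 7² × 0.05291772 nm / 6
r_7 = 49 × 0.05291772 nm / 6
r_7 = 2.592968 nm / 6
r_7 = 0.43216 nm

The electron orbits at approximately 0.43216 nm from the nucleus.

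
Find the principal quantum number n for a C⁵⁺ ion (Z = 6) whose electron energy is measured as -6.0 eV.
n = 9

The exact energy levels follow E_n = -13.6057 Z² / n² eV with Z = 6.

The measured value (-6.0 eV) is reported to only 2 significant figures, so we must test candidate n values and see which one matches to that precision.

Candidate energies:
  n = 7:  E = -13.6057 × 6² / 7² = -9.99602 eV
  n = 8:  E = -13.6057 × 6² / 8² = -7.65321 eV
  n = 9:  E = -13.6057 × 6² / 9² = -6.04698 eV  ← matches
  n = 10:  E = -13.6057 × 6² / 10² = -4.89805 eV
  n = 11:  E = -13.6057 × 6² / 11² = -4.04798 eV

Checking against the measurement of -6.0 eV (2 sig figs), only n = 9 agrees:
E_9 = -6.04698 eV, which rounds to -6.0 eV ✓

Therefore n = 9.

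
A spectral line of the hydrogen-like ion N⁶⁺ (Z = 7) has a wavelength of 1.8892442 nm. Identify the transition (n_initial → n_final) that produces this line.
n = 8 → n = 1

First, find the photon energy from the wavelength (hc = 1239.84 eV·nm):
E = hc/λ = 1239.84 eV·nm / 1.8892442 nm = 656.26244 eV

The energy levels of N⁶⁺ satisfy E_n = -13.6057 × 7² / n² eV, so an emission n_i → n_f releases
ΔE = 13.6057 × 7² × (1/n_f² − 1/n_i²) eV.

Setting ΔE equal to the photon energy:
1/n_f² − 1/n_i² = 656.26244 / (13.6057 × 7²) = 0.98437501

Since 1/n_i² must be positive, we need 1/n_f² > 0.98437501, i.e. n_f ≤ 1. For each allowed n_f, solve n_i = (1/n_f² − 0.98437501)^(−1/2) and check whether it is a whole number:
  n_f = 1: 1/n_i² = 1.00000000 − 0.98437501 = 0.01562499 → n_i = 8.000  → integer, n_i = 8 ✓

Only n_f = 1 gives an integer upper level, n_i = 8.

The transition is from n = 8 to n = 1 (emission).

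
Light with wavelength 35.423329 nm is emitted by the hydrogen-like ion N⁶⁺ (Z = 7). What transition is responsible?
n = 10 → n = 4

First, find the photon energy from the wavelength (hc = 1239.84 eV·nm):
E = hc/λ = 1239.84 eV·nm / 35.423329 nm = 35.000663 eV

The energy levels of N⁶⁺ satisfy E_n = -13.6057 × 7² / n² eV, so an emission n_i → n_f releases
ΔE = 13.6057 × 7² × (1/n_f² − 1/n_i²) eV.

Setting ΔE equal to the photon energy:
1/n_f² − 1/n_i² = 35.000663 / (13.6057 × 7²) = 0.052500000

Since 1/n_i² must be positive, we need 1/n_f² > 0.052500000, i.e. n_f ≤ 4. For each allowed n_f, solve n_i = (1/n_f² − 0.052500000)^(−1/2) and check whether it is a whole number:
  n_f = 1: 1/n_i² = 1.000000000 − 0.052500000 = 0.947500000 → n_i = 1.027  (not an integer) ✗
  n_f = 2: 1/n_i² = 0.250000000 − 0.052500000 = 0.197500000 → n_i = 2.250  (not an integer) ✗
  n_f = 3: 1/n_i² = 0.111111111 − 0.052500000 = 0.058611111 → n_i = 4.131  (not an integer) ✗
  n_f = 4: 1/n_i² = 0.062500000 − 0.052500000 = 0.010000000 → n_i = 10.000  → integer, n_i = 10 ✓

Only n_f = 4 gives an integer upper level, n_i = 10.

The transition is from n = 10 to n = 4 (emission).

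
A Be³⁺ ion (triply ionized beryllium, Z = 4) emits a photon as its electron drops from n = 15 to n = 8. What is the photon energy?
2.4339 eV

The energy levels are E_n = -13.6057 Z² eV / n².

Energy at n = 15: E_15 = -13.6057 × 4² / 15² = -0.9675164 eV
Energy at n = 8: E_8 = -13.6057 × 4² / 8² = -3.4014250 eV

For emission (electron falling to lower state), the photon energy is:
E_photon = E_15 - E_8 = |-0.9675164 - (-3.4014250)|
E_photon = 2.4339 eV

This energy is carried away by the emitted photon.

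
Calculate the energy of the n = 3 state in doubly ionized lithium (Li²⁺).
-13.606 eV

For hydrogen-like ions, the energy levels scale with Z²:
E_n = -13.6057 Z² / n² eV

For Li²⁺ (Z = 3) at n = 3:
E_3 = -13.6057 × 3² / 3²
E_3 = -13.6057 × 9 / 9
E_3 = -122.4513 / 9
E_3 = -13.606 eV

The energy is 9 times more negative than hydrogen at the same n due to the stronger nuclear charge.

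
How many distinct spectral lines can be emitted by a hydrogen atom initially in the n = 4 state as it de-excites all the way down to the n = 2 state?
3

The electron can occupy levels n = 2, 3, ..., 4 during de-excitation — that is m = 4 - 2 + 1 = 3 distinct levels.

The number of distinct spectral lines equals the number of ways to choose 2 of these m levels (each pair gives one possible emission transition):

Number of lines = m(m-1)/2 = 3×2/2 = 3

These correspond to all possible transitions between the 3 levels:
4 → 3, 4 → 2, 3 → 2

Each transition produces a photon with a unique energy (and thus wavelength). This count does not depend on Z.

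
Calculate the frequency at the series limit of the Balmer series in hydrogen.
8.22461e+14 Hz

The series limit corresponds to the transition from n = ∞ to n = 2.
This is the highest energy (shortest wavelength) transition in the Balmer series.

E_∞ = 0 eV
E_2 = -13.6057 / 2² = -3.40142500 eV

Energy at series limit:
ΔE = E_∞ - E_2 = 0 - (-3.40142500) = 3.40142500 eV
E = 3.40142500 eV × (1.602177 × 10⁻¹⁹ J/eV) = 5.4496849e-19 J
f = E/h = 5.4496849e-19 J / (6.62607 × 10⁻³⁴ J·s) = 8.22461e+14 Hz

This energy equals the ionization energy from the n = 2 state of hydrogen.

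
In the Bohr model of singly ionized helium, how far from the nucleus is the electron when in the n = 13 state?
4.471547 nm (or 44.715474 Å)

The Bohr radius formula is:
r_n = n² a₀ / Z

where a₀ = 0.052917721 nm is the Bohr radius.

For He⁺ (Z = 2) at n = 13:
r_13 = 13² × 0.052917721 nm / 2
r_13 = 169 × 0.052917721 nm / 2
r_13 = 8.9430948 nm / 2
r_13 = 4.471547 nm

The electron orbits at approximately 4.471547 nm from the nucleus.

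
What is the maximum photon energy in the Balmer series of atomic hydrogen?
3.4014 eV

The series limit corresponds to the transition from n = ∞ to n = 2.
This is the highest energy (shortest wavelength) transition in the Balmer series.

E_∞ = 0 eV
E_2 = -13.6057 / 2² = -3.4014 eV

Energy at series limit:
ΔE = E_∞ - E_2 = 0 - (-3.4014) = 3.4014 eV

This energy equals the ionization energy from the n = 2 state of hydrogen.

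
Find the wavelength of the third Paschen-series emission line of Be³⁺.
68.35 nm

The lines of a series are numbered from the longest wavelength (smallest ΔE) outward; the third line is the transition from n = n_f + 3 to n_f.
The Paschen series has all transitions ending at n_f = 3.

For Be³⁺ (Z = 4), the third line (γ-line) is the jump from n = 6 to n = 3:
E_6 = -13.6057 × 4² / 6² = -6.0470 eV
E_3 = -13.6057 × 4² / 3² = -24.1879 eV
ΔE = E_6 - E_3 = 18.1409 eV

λ = hc/E = 1239.84 eV·nm / 18.1409 eV
λ = 68.35 nm

This is the γ-line of the Paschen series in Be³⁺.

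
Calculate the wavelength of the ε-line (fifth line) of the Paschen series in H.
954.343120 nm

The lines of a series are numbered from the longest wavelength (smallest ΔE) outward; the fifth line is the transition from n = n_f + 5 to n_f.
The Paschen series has all transitions ending at n_f = 3.

For H, the fifth line (ε-line) is the jump from n = 8 to n = 3:
E_8 = -13.6057 / 8² = -0.2125890625 eV
E_3 = -13.6057 / 3² = -1.5117444444 eV
ΔE = E_8 - E_3 = 1.2991553819 eV

λ = hc/E = 1239.84 eV·nm / 1.2991553819 eV
λ = 954.343120 nm

This is the ε-line of the Paschen series in H.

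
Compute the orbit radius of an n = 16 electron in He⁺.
6.7735 nm (or 67.7347 Å)

The Bohr radius formula is:
r_n = n² a₀ / Z

where a₀ = 0.0529177 nm is the Bohr radius.

For He⁺ (Z = 2) at n = 16:
r_16 = 16² × 0.0529177 nm / 2
r_16 = 256 × 0.0529177 nm / 2
r_16 = 13.54693 nm / 2
r_16 = 6.7735 nm

The electron orbits at approximately 6.7735 nm from the nucleus.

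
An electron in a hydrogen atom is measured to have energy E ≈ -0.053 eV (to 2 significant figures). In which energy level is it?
n = 16

The exact energy levels follow E_n = -13.6057 eV / n².

The measured value (-0.053 eV) is reported to only 2 significant figures, so we must test candidate n values and see which one matches to that precision.

Candidate energies:
  n = 14:  E = -13.6057/14² = -0.06942 eV
  n = 15:  E = -13.6057/15² = -0.06047 eV
  n = 16:  E = -13.6057/16² = -0.05315 eV  ← matches
  n = 17:  E = -13.6057/17² = -0.04708 eV
  n = 18:  E = -13.6057/18² = -0.04199 eV

Checking against the measurement of -0.053 eV (2 sig figs), only n = 16 agrees:
E_16 = -0.05315 eV, which rounds to -0.053 eV ✓

Therefore n = 16.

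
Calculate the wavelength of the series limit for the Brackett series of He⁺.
364.5061 nm

The series limit corresponds to the transition from n = ∞ to n = 4.
This is the highest energy (shortest wavelength) transition in the Brackett series.

E_∞ = 0 eV
E_4 = -13.6057 × 2² / 4² = -3.40142500 eV

Energy at series limit:
ΔE = E_∞ - E_4 = 0 - (-3.40142500) = 3.40142500 eV
λ = hc/E = 1239.84 eV·nm / 3.40142500 eV = 364.5061 nm

This energy equals the ionization energy from the n = 4 state of He⁺.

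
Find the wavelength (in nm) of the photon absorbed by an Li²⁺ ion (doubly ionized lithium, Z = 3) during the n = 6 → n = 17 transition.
416.37253 nm

First, find the transition energy using E_n = -13.6057 Z² / n² eV:
E_6 = -13.6057 × 3² / 6² = -3.401425000 eV
E_17 = -13.6057 × 3² / 17² = -0.423706920 eV

Photon energy: |ΔE| = |E_17 - E_6| = 2.977718080 eV

Convert to wavelength using E = hc/λ with hc = 1239.84 eV·nm:
λ = hc/E = 1239.84 eV·nm / 2.977718080 eV
λ = 416.37253 nm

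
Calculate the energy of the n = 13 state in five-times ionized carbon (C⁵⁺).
-2.898 eV

For hydrogen-like ions, the energy levels scale with Z²:
E_n = -13.6057 Z² / n² eV

For C⁵⁺ (Z = 6) at n = 13:
E_13 = -13.6057 × 6² / 13²
E_13 = -13.6057 × 36 / 169
E_13 = -489.8052 / 169
E_13 = -2.898 eV

The energy is 36 times more negative than hydrogen at the same n due to the stronger nuclear charge.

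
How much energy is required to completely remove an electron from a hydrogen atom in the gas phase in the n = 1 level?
13.6057 eV

The ionization energy is the energy needed to remove the electron completely (n → ∞).

For hydrogen, E_n = -13.6057 eV / n².

At n = 1: E_1 = -13.6057 / 1² = -13.6057000 eV
At n = ∞: E_∞ = 0 eV

Ionization energy = E_∞ - E_1 = 0 - (-13.6057000) = 13.6057000 eV
Ionization energy ≈ 13.6057 eV

This is also called the binding energy of the electron in state n = 1.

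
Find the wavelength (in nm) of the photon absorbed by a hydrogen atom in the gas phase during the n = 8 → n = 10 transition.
16200.269 nm

First, find the transition energy using E_n = -13.6057 / n² eV:
E_8 = -13.6057 / 8² = -0.21258906250 eV
E_10 = -13.6057 / 10² = -0.13605700000 eV

Photon energy: |ΔE| = |E_10 - E_8| = 0.07653206250 eV

Convert to wavelength using E = hc/λ with hc = 1239.84 eV·nm:
λ = hc/E = 1239.84 eV·nm / 0.07653206250 eV
λ = 16200.269 nm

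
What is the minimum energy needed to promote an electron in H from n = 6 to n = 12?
0.283452 eV

The energy levels of a hydrogen-like atom are E_n = -13.6057 eV / n².

Energy at n = 6: E_6 = -13.6057 / 6² = -0.377936111 eV
Energy at n = 12: E_12 = -13.6057 / 12² = -0.094484028 eV

The excitation energy is the difference:
ΔE = E_12 - E_6
ΔE = -0.094484028 - (-0.377936111)
ΔE = 0.283452 eV

Since this is positive, energy must be absorbed (photon absorption).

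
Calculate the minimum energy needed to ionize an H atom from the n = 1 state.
13.605700 eV

The ionization energy is the energy needed to remove the electron completely (n → ∞).

For hydrogen, E_n = -13.6057 eV / n².

At n = 1: E_1 = -13.6057 / 1² = -13.605700000 eV
At n = ∞: E_∞ = 0 eV

Ionization energy = E_∞ - E_1 = 0 - (-13.605700000) = 13.605700000 eV
Ionization energy ≈ 13.605700 eV

This is also called the binding energy of the electron in state n = 1.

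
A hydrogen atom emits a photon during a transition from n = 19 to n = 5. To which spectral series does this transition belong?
Pfund series

The spectral series in hydrogen are named based on the final (lower) energy level:
- Lyman series: n_final = 1 (ultraviolet)
- Balmer series: n_final = 2 (visible/near-UV)
- Paschen series: n_final = 3 (infrared)
- Brackett series: n_final = 4 (infrared)
- Pfund series: n_final = 5 (far infrared)

Since this transition ends at n = 5, it belongs to the Pfund series.

For reference, this 19 → 5 line has photon energy
ΔE = 13.6057 eV × (1/5² - 1/19²) = 0.50653908 eV,
corresponding to wavelength λ = hc/ΔE = 1239.84 eV·nm / 0.50653908 eV = 2447.67 nm in the far infrared region.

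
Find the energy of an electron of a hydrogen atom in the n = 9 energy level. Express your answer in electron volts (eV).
-0.16797 eV

The energy levels of a hydrogen-like atom are given by:
E_n = -13.6057 eV / n²

For n = 9:
E_9 = -13.6057 eV / 9²
E_9 = -13.6057 eV / 81
E_9 = -0.16797 eV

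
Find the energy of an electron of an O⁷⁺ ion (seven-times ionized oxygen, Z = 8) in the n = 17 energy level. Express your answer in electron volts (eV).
-3.013027 eV

The energy levels of a hydrogen-like atom are given by:
E_n = -13.6057 Z² / n² eV  (with Z = 8 for O⁷⁺)

For n = 17:
E_17 = -13.6057 × 8² / 17²
E_17 = -13.6057 × 64 / 289
E_17 = -3.013027 eV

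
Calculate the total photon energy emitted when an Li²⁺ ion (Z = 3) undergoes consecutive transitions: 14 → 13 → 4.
7.03 eV

The energy levels of Li²⁺ are E_n = -13.6057 × 3² / n² eV.

First transition (14 → 13):
ΔE₁ = |E_13 - E_14|
ΔE₁ = |-0.72456391 - (-0.62475153)| = 0.09981 eV

Second transition (13 → 4):
ΔE₂ = |E_4 - E_13|
ΔE₂ = |-7.65320625 - (-0.72456391)| = 6.92864 eV

Total energy released:
E_total = ΔE₁ + ΔE₂ = 0.09981 + 6.92864 = 7.03 eV

Note: This equals the direct transition 14 → 4: 7.03 eV ✓
Energy is conserved regardless of the path taken.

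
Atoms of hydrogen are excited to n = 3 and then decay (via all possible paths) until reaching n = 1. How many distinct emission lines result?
3

The electron can occupy levels n = 1, 2, ..., 3 during de-excitation — that is m = 3 - 1 + 1 = 3 distinct levels.

The number of distinct spectral lines equals the number of ways to choose 2 of these m levels (each pair gives one possible emission transition):

Number of lines = m(m-1)/2 = 3×2/2 = 3

These correspond to all possible transitions between the 3 levels:
3 → 2, 3 → 1, 2 → 1

Each transition produces a photon with a unique energy (and thus wavelength). This count does not depend on Z.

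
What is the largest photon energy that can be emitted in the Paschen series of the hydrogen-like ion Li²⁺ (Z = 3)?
13.6057 eV

The series limit corresponds to the transition from n = ∞ to n = 3.
This is the highest energy (shortest wavelength) transition in the Paschen series.

E_∞ = 0 eV
E_3 = -13.6057 × 3² / 3² = -13.6057 eV

Energy at series limit:
ΔE = E_∞ - E_3 = 0 - (-13.6057) = 13.6057 eV

This energy equals the ionization energy from the n = 3 state of Li²⁺.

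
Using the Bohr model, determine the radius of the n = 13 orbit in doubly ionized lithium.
2.9810 nm (or 29.8103 Å)

The Bohr radius formula is:
r_n = n² a₀ / Z

where a₀ = 0.0529177 nm is the Bohr radius.

For Li²⁺ (Z = 3) at n = 13:
r_13 = 13² × 0.0529177 nm / 3
r_13 = 169 × 0.0529177 nm / 3
r_13 = 8.94309 nm / 3
r_13 = 2.9810 nm

The electron orbits at approximately 2.9810 nm from the nucleus.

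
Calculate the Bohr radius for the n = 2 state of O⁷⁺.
0.0265 nm (or 0.2646 Å)

The Bohr radius formula is:
r_n = n² a₀ / Z

where a₀ = 0.0529177 nm is the Bohr radius.

For O⁷⁺ (Z = 8) at n = 2:
r_2 = 2² × 0.0529177 nm / 8
r_2 = 4 × 0.0529177 nm / 8
r_2 = 0.21167 nm / 8
r_2 = 0.0265 nm

The electron orbits at approximately 0.0265 nm from the nucleus.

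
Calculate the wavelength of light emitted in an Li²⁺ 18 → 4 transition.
170.41841 nm

First, find the transition energy using E_n = -13.6057 Z² / n² eV:
E_18 = -13.6057 × 3² / 18² = -0.377936111 eV
E_4 = -13.6057 × 3² / 4² = -7.653206250 eV

Photon energy: |ΔE| = |E_4 - E_18| = 7.275270139 eV

Convert to wavelength using E = hc/λ with hc = 1239.84 eV·nm:
λ = hc/E = 1239.84 eV·nm / 7.275270139 eV
λ = 170.41841 nm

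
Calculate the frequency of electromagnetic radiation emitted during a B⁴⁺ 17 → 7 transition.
1.394e+15 Hz

First, find the transition energy:
E_17 = -13.6057 × 5² / 17² = -1.1769637 eV
E_7 = -13.6057 × 5² / 7² = -6.9416837 eV
|ΔE| = |E_7 - E_17| = 5.7647200 eV

Convert to Joules: E = 5.7647200 eV × (1.602177 × 10⁻¹⁹ J/eV) = 9.23610e-19 J

Using E = hf:
f = E/h = 9.23610e-19 J / (6.62607 × 10⁻³⁴ J·s)
f = 1.394e+15 Hz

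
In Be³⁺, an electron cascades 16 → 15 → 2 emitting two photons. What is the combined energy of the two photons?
53.572 eV

The energy levels of Be³⁺ are E_n = -13.6057 × 4² / n² eV.

First transition (16 → 15):
ΔE₁ = |E_15 - E_16|
ΔE₁ = |-0.967516444 - (-0.850356250)| = 0.117160 eV

Second transition (15 → 2):
ΔE₂ = |E_2 - E_15|
ΔE₂ = |-54.422800000 - (-0.967516444)| = 53.455284 eV

Total energy released:
E_total = ΔE₁ + ΔE₂ = 0.117160 + 53.455284 = 53.572 eV

Note: This equals the direct transition 16 → 2: 53.572 eV ✓
Energy is conserved regardless of the path taken.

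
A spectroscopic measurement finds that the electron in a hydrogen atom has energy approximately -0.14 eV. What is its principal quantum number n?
n = 10

The exact energy levels follow E_n = -13.6057 eV / n².

The measured value (-0.14 eV) is reported to only 2 significant figures, so we must test candidate n values and see which one matches to that precision.

Candidate energies:
  n = 8:  E = -13.6057/8² = -0.212589 eV
  n = 9:  E = -13.6057/9² = -0.167972 eV
  n = 10:  E = -13.6057/10² = -0.136057 eV  ← matches
  n = 11:  E = -13.6057/11² = -0.112444 eV
  n = 12:  E = -13.6057/12² = -0.094484 eV

Checking against the measurement of -0.14 eV (2 sig figs), only n = 10 agrees:
E_10 = -0.136057 eV, which rounds to -0.14 eV ✓

Therefore n = 10.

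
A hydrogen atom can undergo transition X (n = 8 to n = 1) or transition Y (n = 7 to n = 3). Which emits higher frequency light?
8 → 1

Calculate the energy for each transition:

Transition 8 → 1:
ΔE₁ = |E_1 - E_8| = |-13.6057/1² - (-13.6057/8²)|
ΔE₁ = |-13.60570000000 - (-0.21258906250)| = 13.39311094 eV

Transition 7 → 3:
ΔE₂ = |E_3 - E_7| = |-13.6057/3² - (-13.6057/7²)|
ΔE₂ = |-1.51174444444 - (-0.27766734694)| = 1.23407710 eV

Since 13.39311094 eV > 1.23407710 eV, the transition 8 → 1 emits the more energetic photon.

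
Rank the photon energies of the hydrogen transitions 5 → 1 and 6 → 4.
5 → 1

Calculate the energy for each transition:

Transition 5 → 1:
ΔE₁ = |E_1 - E_5| = |-13.6057/1² - (-13.6057/5²)|
ΔE₁ = |-13.6057000000 - (-0.5442280000)| = 13.0614720 eV

Transition 6 → 4:
ΔE₂ = |E_4 - E_6| = |-13.6057/4² - (-13.6057/6²)|
ΔE₂ = |-0.8503562500 - (-0.3779361111)| = 0.4724201 eV

Since 13.0614720 eV > 0.4724201 eV, the transition 5 → 1 emits the more energetic photon.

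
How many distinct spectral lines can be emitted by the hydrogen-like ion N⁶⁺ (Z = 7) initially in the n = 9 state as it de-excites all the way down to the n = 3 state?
21

The electron can occupy levels n = 3, 4, ..., 9 during de-excitation — that is m = 9 - 3 + 1 = 7 distinct levels.

The number of distinct spectral lines equals the number of ways to choose 2 of these m levels (each pair gives one possible emission transition):

Number of lines = m(m-1)/2 = 7×6/2 = 21

These correspond to all possible transitions between the 7 levels:
9 → 8, 9 → 7, 9 → 6, 9 → 5, 9 → 4, 9 → 3, 8 → 7, 8 → 6...

Each transition produces a photon with a unique energy (and thus wavelength). This count does not depend on Z.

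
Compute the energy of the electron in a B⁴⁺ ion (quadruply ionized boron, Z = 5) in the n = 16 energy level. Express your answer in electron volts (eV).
-1.329 eV

The energy levels of a hydrogen-like atom are given by:
E_n = -13.6057 Z² / n² eV  (with Z = 5 for B⁴⁺)

For n = 16:
E_16 = -13.6057 × 5² / 16²
E_16 = -13.6057 × 25 / 256
E_16 = -1.329 eV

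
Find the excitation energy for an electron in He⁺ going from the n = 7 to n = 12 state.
0.732733 eV

The energy levels of a hydrogen-like atom are E_n = -13.6057 Z² eV / n².

Energy at n = 7: E_7 = -13.6057 × 2² / 7² = -1.110669388 eV
Energy at n = 12: E_12 = -13.6057 × 2² / 12² = -0.377936111 eV

The excitation energy is the difference:
ΔE = E_12 - E_7
ΔE = -0.377936111 - (-1.110669388)
ΔE = 0.732733 eV

Since this is positive, energy must be absorbed (photon absorption).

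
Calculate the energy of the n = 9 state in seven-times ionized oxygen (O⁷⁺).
-10.75 eV

For hydrogen-like ions, the energy levels scale with Z²:
E_n = -13.6057 Z² / n² eV

For O⁷⁺ (Z = 8) at n = 9:
E_9 = -13.6057 × 8² / 9²
E_9 = -13.6057 × 64 / 81
E_9 = -870.7648 / 81
E_9 = -10.75 eV

The energy is 64 times more negative than hydrogen at the same n due to the stronger nuclear charge.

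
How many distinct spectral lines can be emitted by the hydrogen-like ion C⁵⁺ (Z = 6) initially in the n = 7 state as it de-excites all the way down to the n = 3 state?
10

The electron can occupy levels n = 3, 4, ..., 7 during de-excitation — that is m = 7 - 3 + 1 = 5 distinct levels.

The number of distinct spectral lines equals the number of ways to choose 2 of these m levels (each pair gives one possible emission transition):

Number of lines = m(m-1)/2 = 5×4/2 = 10

These correspond to all possible transitions between the 5 levels:
7 → 6, 7 → 5, 7 → 4, 7 → 3, 6 → 5, 6 → 4, 6 → 3, 5 → 4...

Each transition produces a photon with a unique energy (and thus wavelength). This count does not depend on Z.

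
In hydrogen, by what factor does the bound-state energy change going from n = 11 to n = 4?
7.5625

Using E_n = -13.6057 Z² / n² eV with Z = 1:

E_4 = -13.6057 / 4² = -13.6057 / 16 = -0.850356250 eV
E_11 = -13.6057 / 11² = -13.6057 / 121 = -0.112443802 eV

The ratio is:
E_4/E_11 = (-0.850356250) / (-0.112443802)
E_4/E_11 = (-13.6057/16) / (-13.6057/121)
E_4/E_11 = 121/16
E_4/E_11 = 7.5625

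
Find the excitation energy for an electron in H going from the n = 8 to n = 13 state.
0.13 eV

The energy levels of a hydrogen-like atom are E_n = -13.6057 eV / n².

Energy at n = 8: E_8 = -13.6057 / 8² = -0.21259 eV
Energy at n = 13: E_13 = -13.6057 / 13² = -0.08051 eV

The excitation energy is the difference:
ΔE = E_13 - E_8
ΔE = -0.08051 - (-0.21259)
ΔE = 0.13 eV

Since this is positive, energy must be absorbed (photon absorption).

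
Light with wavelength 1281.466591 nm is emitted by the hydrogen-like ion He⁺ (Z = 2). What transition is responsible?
n = 10 → n = 6

First, find the photon energy from the wavelength (hc = 1239.84 eV·nm):
E = hc/λ = 1239.84 eV·nm / 1281.466591 nm = 0.96751644 eV

The energy levels of He⁺ satisfy E_n = -13.6057 × 2² / n² eV, so an emission n_i → n_f releases
ΔE = 13.6057 × 2² × (1/n_f² − 1/n_i²) eV.

Setting ΔE equal to the photon energy:
1/n_f² − 1/n_i² = 0.96751644 / (13.6057 × 2²) = 0.017777778

Since 1/n_i² must be positive, we need 1/n_f² > 0.017777778, i.e. n_f ≤ 7. For each allowed n_f, solve n_i = (1/n_f² − 0.017777778)^(−1/2) and check whether it is a whole number:
  n_f = 1: 1/n_i² = 1.000000000 − 0.017777778 = 0.982222222 → n_i = 1.009  (not an integer) ✗
  n_f = 2: 1/n_i² = 0.250000000 − 0.017777778 = 0.232222222 → n_i = 2.075  (not an integer) ✗
  n_f = 3: 1/n_i² = 0.111111111 − 0.017777778 = 0.093333333 → n_i = 3.273  (not an integer) ✗
  n_f = 4: 1/n_i² = 0.062500000 − 0.017777778 = 0.044722222 → n_i = 4.729  (not an integer) ✗
  n_f = 5: 1/n_i² = 0.040000000 − 0.017777778 = 0.022222222 → n_i = 6.708  (not an integer) ✗
  n_f = 6: 1/n_i² = 0.027777778 − 0.017777778 = 0.010000000 → n_i = 10.000  → integer, n_i = 10 ✓
  n_f = 7: 1/n_i² = 0.020408163 − 0.017777778 = 0.002630385 → n_i = 19.498  (not an integer) ✗

Only n_f = 6 gives an integer upper level, n_i = 10.

The transition is from n = 10 to n = 6 (emission).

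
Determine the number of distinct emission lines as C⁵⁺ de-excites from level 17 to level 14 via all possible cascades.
6

The electron can occupy levels n = 14, 15, ..., 17 during de-excitation — that is m = 17 - 14 + 1 = 4 distinct levels.

The number of distinct spectral lines equals the number of ways to choose 2 of these m levels (each pair gives one possible emission transition):

Number of lines = m(m-1)/2 = 4×3/2 = 6

These correspond to all possible transitions between the 4 levels:
17 → 16, 17 → 15, 17 → 14, 16 → 15, 16 → 14, 15 → 14

Each transition produces a photon with a unique energy (and thus wavelength). This count does not depend on Z.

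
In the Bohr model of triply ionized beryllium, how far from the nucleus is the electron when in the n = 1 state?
0.0132 nm (or 0.1323 Å)

The Bohr radius formula is:
r_n = n² a₀ / Z

where a₀ = 0.0529177 nm is the Bohr radius.

For Be³⁺ (Z = 4) at n = 1:
r_1 = 1² × 0.0529177 nm / 4
r_1 = 1 × 0.0529177 nm / 4
r_1 = 0.05292 nm / 4
r_1 = 0.0132 nm

The electron orbits at approximately 0.0132 nm from the nucleus.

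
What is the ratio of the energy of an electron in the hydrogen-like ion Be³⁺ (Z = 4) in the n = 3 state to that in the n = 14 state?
21.778

Using E_n = -13.6057 Z² / n² eV with Z = 4:

E_3 = -13.6057 × 4² / 3² = -217.6912 / 9 = -24.187911111 eV
E_14 = -13.6057 × 4² / 14² = -217.6912 / 196 = -1.110669388 eV

The ratio is:
E_3/E_14 = (-24.187911111) / (-1.110669388)
E_3/E_14 = (-217.6912/9) / (-217.6912/196)
E_3/E_14 = 196/9
E_3/E_14 = 21.778
(Note: the Z² factors cancel in the ratio.)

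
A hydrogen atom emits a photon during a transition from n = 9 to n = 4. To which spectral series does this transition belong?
Brackett series

The spectral series in hydrogen are named based on the final (lower) energy level:
- Lyman series: n_final = 1 (ultraviolet)
- Balmer series: n_final = 2 (visible/near-UV)
- Paschen series: n_final = 3 (infrared)
- Brackett series: n_final = 4 (infrared)
- Pfund series: n_final = 5 (far infrared)

Since this transition ends at n = 4, it belongs to the Brackett series.

For reference, this 9 → 4 line has photon energy
ΔE = 13.6057 eV × (1/4² - 1/9²) = 0.68238464506 eV,
corresponding to wavelength λ = hc/ΔE = 1239.84 eV·nm / 0.68238464506 eV = 1816.92248 nm in the infrared region.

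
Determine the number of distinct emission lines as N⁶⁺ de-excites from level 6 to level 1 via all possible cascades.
15

The electron can occupy levels n = 1, 2, ..., 6 during de-excitation — that is m = 6 - 1 + 1 = 6 distinct levels.

The number of distinct spectral lines equals the number of ways to choose 2 of these m levels (each pair gives one possible emission transition):

Number of lines = m(m-1)/2 = 6×5/2 = 15

These correspond to all possible transitions between the 6 levels:
6 → 5, 6 → 4, 6 → 3, 6 → 2, 6 → 1, 5 → 4, 5 → 3, 5 → 2...

Each transition produces a photon with a unique energy (and thus wavelength). This count does not depend on Z.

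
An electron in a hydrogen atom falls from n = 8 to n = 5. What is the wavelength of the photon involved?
3738.52362 nm

First, find the transition energy using E_n = -13.6057 / n² eV:
E_8 = -13.6057 / 8² = -0.21258906250 eV
E_5 = -13.6057 / 5² = -0.54422800000 eV

Photon energy: |ΔE| = |E_5 - E_8| = 0.33163893750 eV

Convert to wavelength using E = hc/λ with hc = 1239.84 eV·nm:
λ = hc/E = 1239.84 eV·nm / 0.33163893750 eV
λ = 3738.52362 nm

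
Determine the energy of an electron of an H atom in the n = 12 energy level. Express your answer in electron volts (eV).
-0.094484 eV

The energy levels of a hydrogen-like atom are given by:
E_n = -13.6057 eV / n²

For n = 12:
E_12 = -13.6057 eV / 12²
E_12 = -13.6057 eV / 144
E_12 = -0.094484 eV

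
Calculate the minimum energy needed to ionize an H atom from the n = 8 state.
0.21 eV

The ionization energy is the energy needed to remove the electron completely (n → ∞).

For hydrogen, E_n = -13.6057 eV / n².

At n = 8: E_8 = -13.6057 / 8² = -0.21259 eV
At n = ∞: E_∞ = 0 eV

Ionization energy = E_∞ - E_8 = 0 - (-0.21259) = 0.21259 eV
Ionization energy ≈ 0.21 eV

This is also called the binding energy of the electron in state n = 8.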